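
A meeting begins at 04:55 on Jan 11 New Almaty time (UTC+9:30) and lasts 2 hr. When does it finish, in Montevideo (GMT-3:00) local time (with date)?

18:25 on January 10

Montevideo is 12:30 behind New Almaty.
After 2 hours it is 06:55 in New Almaty.
Shift by the zone difference: 06:55 − 12:30 = 18:25 on Jan 10 in Montevideo.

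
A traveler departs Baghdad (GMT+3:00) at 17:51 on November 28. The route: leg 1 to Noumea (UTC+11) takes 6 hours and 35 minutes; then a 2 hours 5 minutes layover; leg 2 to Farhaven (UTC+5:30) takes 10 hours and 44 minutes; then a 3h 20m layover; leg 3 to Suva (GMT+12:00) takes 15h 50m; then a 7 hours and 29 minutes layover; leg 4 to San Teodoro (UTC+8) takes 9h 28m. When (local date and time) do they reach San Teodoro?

Convert departure to UTC: 17:51 − 3:00 = 14:51 UTC on Nov 28.
Add 6 hours 35 minutes leg 1 → 21:26 UTC.
Add 2 hours 5 minutes layover in Noumea → 23:31 UTC.
Add 10 hours and 44 minutes leg 2 → 10:15 UTC (Nov 29).
Add 3 hours and 20 minutes layover in Farhaven → 13:35 UTC.
Add 15 hours 50 minutes leg 3 → 05:25 UTC (Nov 30).
Add 7 hours and 29 minutes layover in Suva → 12:54 UTC.
Add 9 hours 28 minutes leg 4 → 22:22 UTC.
San Teodoro is UTC+8:00, so local arrival = 22:22 + 8:00 = 06:22 on Dec 1.

06:22 on Dec 1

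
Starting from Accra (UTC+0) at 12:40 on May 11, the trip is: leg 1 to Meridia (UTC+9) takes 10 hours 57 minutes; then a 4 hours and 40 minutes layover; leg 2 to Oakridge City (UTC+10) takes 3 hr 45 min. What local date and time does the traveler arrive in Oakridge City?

18:02 on May 12

Accra is at UTC+0, so departure is already 12:40 UTC on May 11.
Add 10 hours 57 minutes leg 1 → 23:37 UTC.
Add 4 hours and 40 minutes layover in Meridia → 04:17 UTC (May 12).
Add 3 hours 45 minutes leg 2 → 08:02 UTC.
Oakridge City is UTC+10:00, so local arrival = 08:02 + 10:00 = 18:02 on May 12.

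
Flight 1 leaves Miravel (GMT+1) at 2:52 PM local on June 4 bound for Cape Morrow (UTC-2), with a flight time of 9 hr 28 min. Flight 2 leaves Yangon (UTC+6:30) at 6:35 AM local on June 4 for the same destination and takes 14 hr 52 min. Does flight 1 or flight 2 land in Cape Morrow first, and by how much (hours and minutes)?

the second, by 8 hours 23 minutes

Flight 1 in UTC: 2:52 PM − 1:00 = 1:52 PM on Jun 4.
+9 hours 28 minutes → arrive 11:20 PM UTC on Jun 4.
Flight 2 in UTC: 6:35 AM − 6:30 = 12:05 AM on Jun 4.
+14 hours 52 minutes → arrive 2:57 PM UTC on Jun 4.
Flight 2 lands earlier by 8 hours 23 minutes.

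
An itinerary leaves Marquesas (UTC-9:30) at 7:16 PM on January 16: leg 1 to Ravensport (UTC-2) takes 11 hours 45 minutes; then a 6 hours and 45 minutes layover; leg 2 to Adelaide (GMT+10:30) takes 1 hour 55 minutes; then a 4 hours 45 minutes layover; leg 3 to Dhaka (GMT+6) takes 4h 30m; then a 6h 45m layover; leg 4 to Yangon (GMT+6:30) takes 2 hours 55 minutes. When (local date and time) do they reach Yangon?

2:36 AM on January 19

Convert departure to UTC: 7:16 PM + 9:30 = 4:46 AM UTC on Jan 17.
Add 11 hours and 45 minutes leg 1 → 4:31 PM UTC.
Add 6 hours and 45 minutes layover in Ravensport → 11:16 PM UTC.
Add 1 hour and 55 minutes leg 2 → 1:11 AM UTC (Jan 18).
Add 4 hours and 45 minutes layover in Adelaide → 5:56 AM UTC.
Add 4 hours and 30 minutes leg 3 → 10:26 AM UTC.
Add 6 hours and 45 minutes layover in Dhaka → 5:11 PM UTC.
Add 2 hours 55 minutes leg 4 → 8:06 PM UTC.
Yangon is UTC+6:30, so local arrival = 8:06 PM + 6:30 = 2:36 AM on Jan 19.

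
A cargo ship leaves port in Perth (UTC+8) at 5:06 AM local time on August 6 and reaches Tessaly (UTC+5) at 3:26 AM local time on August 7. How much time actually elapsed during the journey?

25 hours 20 minutes

Departure in UTC: 5:06 AM − 8:00 = 9:06 PM on Aug 5.
Arrival in UTC: 3:26 AM − 5:00 = 10:26 PM on Aug 6.
Elapsed = 10:26 PM − 9:06 PM (+1 day) = 25 hours 20 minutes.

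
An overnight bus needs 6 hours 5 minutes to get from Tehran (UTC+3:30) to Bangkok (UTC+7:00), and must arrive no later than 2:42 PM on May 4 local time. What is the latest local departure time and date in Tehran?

Target arrival in UTC: 2:42 PM − 7:00 = 7:42 AM on May 4.
Subtract 6 hours 5 minutes → departure 1:37 AM UTC on May 4.
Tehran is UTC+3:30: 1:37 AM + 3:30 = 5:07 AM on May 4.

5:07 AM on May 4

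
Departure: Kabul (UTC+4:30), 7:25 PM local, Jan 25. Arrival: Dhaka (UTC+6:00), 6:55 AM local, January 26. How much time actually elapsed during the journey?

10 hours

Departure in UTC: 7:25 PM − 4:30 = 2:55 PM on Jan 25.
Arrival in UTC: 6:55 AM − 6:00 = 12:55 AM on Jan 26.
Elapsed = 12:55 AM − 2:55 PM (+1 day) = 10 hours.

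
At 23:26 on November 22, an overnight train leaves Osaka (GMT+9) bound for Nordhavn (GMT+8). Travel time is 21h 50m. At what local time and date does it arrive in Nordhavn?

20:16 on Nov 23

Convert departure to UTC: 23:26 − 9:00 = 14:26 UTC on Nov 22.
Add 21 hours and 50 minutes travel time → 12:16 UTC (Nov 23).
Nordhavn is UTC+8:00, so local arrival = 12:16 + 8:00 = 20:16 on Nov 23.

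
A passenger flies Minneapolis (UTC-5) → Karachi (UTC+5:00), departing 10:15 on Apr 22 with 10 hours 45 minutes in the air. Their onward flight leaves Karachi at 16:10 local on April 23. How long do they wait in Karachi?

9 hours 10 minutes

Convert departure to UTC: 10:15 + 5:00 = 15:15 UTC on Apr 22.
Add 10 hours 45 minutes flight time → 02:00 UTC (Apr 23).
Karachi is UTC+5:00, so local arrival = 02:00 + 5:00 = 07:00 on Apr 23.
Layover = 16:10 − 07:00 = 9 hours 10 minutes.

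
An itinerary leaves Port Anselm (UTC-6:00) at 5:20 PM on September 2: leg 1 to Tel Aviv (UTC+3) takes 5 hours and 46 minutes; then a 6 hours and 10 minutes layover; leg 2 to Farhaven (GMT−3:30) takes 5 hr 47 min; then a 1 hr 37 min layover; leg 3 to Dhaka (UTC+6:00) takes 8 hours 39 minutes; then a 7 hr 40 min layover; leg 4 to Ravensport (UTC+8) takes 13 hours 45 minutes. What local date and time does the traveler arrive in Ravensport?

Convert departure to UTC: 5:20 PM + 6:00 = 11:20 PM UTC on Sep 2.
Add 5 hours 46 minutes leg 1 → 5:06 AM UTC (Sep 3).
Add 6 hours and 10 minutes layover in Tel Aviv → 11:16 AM UTC.
Add 5 hours 47 minutes leg 2 → 5:03 PM UTC.
Add 1 hour and 37 minutes layover in Farhaven → 6:40 PM UTC.
Add 8 hours 39 minutes leg 3 → 3:19 AM UTC (Sep 4).
Add 7 hours and 40 minutes layover in Dhaka → 10:59 AM UTC.
Add 13 hours and 45 minutes leg 4 → 12:44 AM UTC (Sep 5).
Ravensport is UTC+8:00, so local arrival = 12:44 AM + 8:00 = 8:44 AM on Sep 5.

8:44 AM on September 5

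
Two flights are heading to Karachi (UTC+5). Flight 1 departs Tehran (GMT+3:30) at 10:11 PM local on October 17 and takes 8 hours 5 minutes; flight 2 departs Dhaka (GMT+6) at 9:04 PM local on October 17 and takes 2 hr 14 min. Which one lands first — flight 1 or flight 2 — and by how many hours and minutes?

the second, by 9 hours 28 minutes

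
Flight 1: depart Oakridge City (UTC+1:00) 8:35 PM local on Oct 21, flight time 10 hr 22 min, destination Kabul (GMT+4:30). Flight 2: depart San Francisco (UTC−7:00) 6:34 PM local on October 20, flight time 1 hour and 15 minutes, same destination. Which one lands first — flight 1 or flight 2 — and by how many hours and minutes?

Flight 1 in UTC: 8:35 PM − 1:00 = 7:35 PM on Oct 21.
+10 hours 22 minutes → arrive 5:57 AM UTC on Oct 22.
Flight 2 in UTC: 6:34 PM + 7:00 = 1:34 AM on Oct 21.
+1 hour and 15 minutes → arrive 2:49 AM UTC on Oct 21.
Flight 2 lands earlier by 27 hours 8 minutes.

the second, by 27 hours 8 minutes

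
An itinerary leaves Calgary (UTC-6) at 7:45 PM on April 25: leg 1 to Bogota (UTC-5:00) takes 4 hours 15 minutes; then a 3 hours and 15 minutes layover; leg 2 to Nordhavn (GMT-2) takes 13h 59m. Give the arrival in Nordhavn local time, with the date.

Convert departure to UTC: 7:45 PM + 6:00 = 1:45 AM UTC on Apr 26.
Add 4 hours 15 minutes leg 1 → 6:00 AM UTC.
Add 3 hours and 15 minutes layover in Bogota → 9:15 AM UTC.
Add 13 hours and 59 minutes leg 2 → 11:14 PM UTC.
Nordhavn is UTC−2:00, so local arrival = 11:14 PM − 2:00 = 9:14 PM on Apr 26.

9:14 PM on April 26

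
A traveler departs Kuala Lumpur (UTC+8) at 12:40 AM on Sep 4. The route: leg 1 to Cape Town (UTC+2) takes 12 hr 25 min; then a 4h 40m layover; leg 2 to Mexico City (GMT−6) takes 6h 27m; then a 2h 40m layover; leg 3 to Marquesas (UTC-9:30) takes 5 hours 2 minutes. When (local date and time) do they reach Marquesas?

2:24 PM on Sep 4

Convert departure to UTC: 12:40 AM − 8:00 = 4:40 PM UTC on Sep 3.
Add 12 hours 25 minutes leg 1 → 5:05 AM UTC (Sep 4).
Add 4 hours and 40 minutes layover in Cape Town → 9:45 AM UTC.
Add 6 hours and 27 minutes leg 2 → 4:12 PM UTC.
Add 2 hours 40 minutes layover in Mexico City → 6:52 PM UTC.
Add 5 hours 2 minutes leg 3 → 11:54 PM UTC.
Marquesas is UTC−9:30, so local arrival = 11:54 PM − 9:30 = 2:24 PM on Sep 4.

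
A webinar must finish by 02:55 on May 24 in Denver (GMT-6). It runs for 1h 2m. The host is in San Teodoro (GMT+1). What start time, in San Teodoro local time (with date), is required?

Target end time in UTC: 02:55 + 6:00 = 08:55 on May 24.
Subtract 1 hour 2 minutes → start 07:53 UTC on May 24.
San Teodoro is UTC+1:00: 07:53 + 1:00 = 08:53 on May 24.

08:53 on May 24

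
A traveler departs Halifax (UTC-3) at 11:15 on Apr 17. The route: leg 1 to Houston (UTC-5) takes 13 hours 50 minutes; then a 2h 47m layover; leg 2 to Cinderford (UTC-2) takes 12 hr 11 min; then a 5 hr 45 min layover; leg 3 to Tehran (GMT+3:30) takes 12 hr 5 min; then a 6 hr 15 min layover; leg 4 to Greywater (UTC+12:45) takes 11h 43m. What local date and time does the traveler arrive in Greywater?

19:36 on April 20

Convert departure to UTC: 11:15 + 3:00 = 14:15 UTC on Apr 17.
Add 13 hours 50 minutes leg 1 → 04:05 UTC (Apr 18).
Add 2 hours 47 minutes layover in Houston → 06:52 UTC.
Add 12 hours and 11 minutes leg 2 → 19:03 UTC.
Add 5 hours 45 minutes layover in Cinderford → 00:48 UTC (Apr 19).
Add 12 hours and 5 minutes leg 3 → 12:53 UTC.
Add 6 hours and 15 minutes layover in Tehran → 19:08 UTC.
Add 11 hours 43 minutes leg 4 → 06:51 UTC (Apr 20).
Greywater is UTC+12:45, so local arrival = 06:51 + 12:45 = 19:36 on Apr 20.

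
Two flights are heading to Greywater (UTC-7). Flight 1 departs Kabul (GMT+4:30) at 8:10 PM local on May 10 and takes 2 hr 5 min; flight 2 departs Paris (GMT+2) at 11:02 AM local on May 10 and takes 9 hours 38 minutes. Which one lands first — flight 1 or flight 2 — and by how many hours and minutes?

the first, by 55 minutes

Flight 1 in UTC: 8:10 PM − 4:30 = 3:40 PM on May 10.
+2 hours and 5 minutes → arrive 5:45 PM UTC on May 10.
Flight 2 in UTC: 11:02 AM − 2:00 = 9:02 AM on May 10.
+9 hours and 38 minutes → arrive 6:40 PM UTC on May 10.
Flight 1 lands earlier by 55 minutes.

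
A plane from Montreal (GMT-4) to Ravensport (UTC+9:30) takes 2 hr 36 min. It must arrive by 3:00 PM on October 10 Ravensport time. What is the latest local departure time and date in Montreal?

Target arrival in UTC: 3:00 PM − 9:30 = 5:30 AM on Oct 10.
Subtract 2 hours 36 minutes → departure 2:54 AM UTC on Oct 10.
Montreal is UTC−4:00: 2:54 AM − 4:00 = 10:54 PM on Oct 9.

10:54 PM on October 9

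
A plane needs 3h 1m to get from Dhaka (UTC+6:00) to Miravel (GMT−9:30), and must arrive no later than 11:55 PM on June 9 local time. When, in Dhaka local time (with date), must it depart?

12:24 PM on June 10

Target arrival in UTC: 11:55 PM + 9:30 = 9:25 AM on Jun 10.
Subtract 3 hours 1 minute → departure 6:24 AM UTC on Jun 10.
Dhaka is UTC+6:00: 6:24 AM + 6:00 = 12:24 PM on Jun 10.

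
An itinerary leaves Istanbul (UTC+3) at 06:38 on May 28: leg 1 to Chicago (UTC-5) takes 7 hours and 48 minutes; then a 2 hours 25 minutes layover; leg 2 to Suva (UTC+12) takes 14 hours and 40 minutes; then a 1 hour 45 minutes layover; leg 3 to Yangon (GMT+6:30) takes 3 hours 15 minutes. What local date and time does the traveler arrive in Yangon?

16:01 on May 29

Convert departure to UTC: 06:38 − 3:00 = 03:38 UTC on May 28.
Add 7 hours 48 minutes leg 1 → 11:26 UTC.
Add 2 hours and 25 minutes layover in Chicago → 13:51 UTC.
Add 14 hours 40 minutes leg 2 → 04:31 UTC (May 29).
Add 1 hour 45 minutes layover in Suva → 06:16 UTC.
Add 3 hours 15 minutes leg 3 → 09:31 UTC.
Yangon is UTC+6:30, so local arrival = 09:31 + 6:30 = 16:01 on May 29.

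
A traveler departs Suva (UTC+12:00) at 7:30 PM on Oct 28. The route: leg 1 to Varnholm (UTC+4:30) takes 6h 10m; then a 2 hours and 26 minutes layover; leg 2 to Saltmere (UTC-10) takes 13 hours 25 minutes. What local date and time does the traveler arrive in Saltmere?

Convert departure to UTC: 7:30 PM − 12:00 = 7:30 AM UTC on Oct 28.
Add 6 hours 10 minutes leg 1 → 1:40 PM UTC.
Add 2 hours 26 minutes layover in Varnholm → 4:06 PM UTC.
Add 13 hours and 25 minutes leg 2 → 5:31 AM UTC (Oct 29).
Saltmere is UTC−10:00, so local arrival = 5:31 AM − 10:00 = 7:31 PM on Oct 28.

7:31 PM on Oct 28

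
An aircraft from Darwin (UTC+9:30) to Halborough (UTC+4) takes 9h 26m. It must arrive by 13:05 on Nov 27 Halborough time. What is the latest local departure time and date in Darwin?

09:09 on Nov 27

Target arrival in UTC: 13:05 − 4:00 = 09:05 on Nov 27.
Subtract 9 hours and 26 minutes → departure 23:39 UTC on Nov 26.
Darwin is UTC+9:30: 23:39 + 9:30 = 09:09 on Nov 27.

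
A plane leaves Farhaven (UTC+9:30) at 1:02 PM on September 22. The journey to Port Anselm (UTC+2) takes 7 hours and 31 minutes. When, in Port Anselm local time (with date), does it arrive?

1:03 PM on September 22

Port Anselm is 7:30 behind Farhaven.
After 7 hours and 31 minutes it is 8:33 PM in Farhaven.
Shift by the zone difference: 8:33 PM − 7:30 = 1:03 PM on Sep 22 in Port Anselm.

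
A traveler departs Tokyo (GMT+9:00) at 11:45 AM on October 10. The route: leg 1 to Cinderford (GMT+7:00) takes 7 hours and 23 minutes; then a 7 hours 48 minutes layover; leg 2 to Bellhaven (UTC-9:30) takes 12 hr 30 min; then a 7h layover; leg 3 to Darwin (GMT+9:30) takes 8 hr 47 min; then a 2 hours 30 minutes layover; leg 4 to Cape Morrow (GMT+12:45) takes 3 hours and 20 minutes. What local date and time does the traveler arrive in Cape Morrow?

Convert departure to UTC: 11:45 AM − 9:00 = 2:45 AM UTC on Oct 10.
Add 7 hours 23 minutes leg 1 → 10:08 AM UTC.
Add 7 hours and 48 minutes layover in Cinderford → 5:56 PM UTC.
Add 12 hours 30 minutes leg 2 → 6:26 AM UTC (Oct 11).
Add 7 hours layover in Bellhaven → 1:26 PM UTC.
Add 8 hours and 47 minutes leg 3 → 10:13 PM UTC.
Add 2 hours 30 minutes layover in Darwin → 12:43 AM UTC (Oct 12).
Add 3 hours 20 minutes leg 4 → 4:03 AM UTC.
Cape Morrow is UTC+12:45, so local arrival = 4:03 AM + 12:45 = 4:48 PM on Oct 12.

4:48 PM on October 12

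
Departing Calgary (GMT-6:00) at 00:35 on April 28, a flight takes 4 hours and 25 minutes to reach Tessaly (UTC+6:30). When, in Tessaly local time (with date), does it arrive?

17:30 on Apr 28

Tessaly is 12:30 ahead of Calgary.
After 4 hours 25 minutes it is 05:00 in Calgary.
Shift by the zone difference: 05:00 + 12:30 = 17:30 on Apr 28 in Tessaly.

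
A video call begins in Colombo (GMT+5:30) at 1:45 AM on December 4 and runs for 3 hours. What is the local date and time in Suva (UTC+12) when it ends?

Convert start to UTC: 1:45 AM − 5:30 = 8:15 PM UTC on Dec 3.
Add 3 hours duration → 11:15 PM UTC.
Suva is UTC+12:00, so local end time = 11:15 PM + 12:00 = 11:15 AM on Dec 4.

11:15 AM on December 4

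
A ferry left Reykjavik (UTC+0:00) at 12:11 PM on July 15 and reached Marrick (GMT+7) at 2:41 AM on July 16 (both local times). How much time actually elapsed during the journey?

7 hours 30 minutes

Departure is already UTC: 12:11 PM on Jul 15.
Arrival in UTC: 2:41 AM − 7:00 = 7:41 PM on Jul 15.
Elapsed = 7:41 PM − 12:11 PM = 7 hours 30 minutes.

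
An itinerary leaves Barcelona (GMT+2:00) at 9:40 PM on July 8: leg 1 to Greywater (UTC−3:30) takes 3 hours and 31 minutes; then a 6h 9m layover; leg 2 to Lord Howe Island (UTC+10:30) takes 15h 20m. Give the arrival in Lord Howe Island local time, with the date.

Convert departure to UTC: 9:40 PM − 2:00 = 7:40 PM UTC on Jul 8.
Add 3 hours and 31 minutes leg 1 → 11:11 PM UTC.
Add 6 hours and 9 minutes layover in Greywater → 5:20 AM UTC (Jul 9).
Add 15 hours and 20 minutes leg 2 → 8:40 PM UTC.
Lord Howe Island is UTC+10:30, so local arrival = 8:40 PM + 10:30 = 7:10 AM on Jul 10.

7:10 AM on July 10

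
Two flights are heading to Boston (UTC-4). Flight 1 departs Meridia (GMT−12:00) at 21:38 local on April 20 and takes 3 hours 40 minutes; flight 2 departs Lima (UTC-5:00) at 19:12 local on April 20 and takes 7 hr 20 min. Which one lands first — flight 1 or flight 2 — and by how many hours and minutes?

the second, by 5 hours 46 minutes

Flight 1 in UTC: 21:38 + 12:00 = 09:38 on Apr 21.
+3 hours 40 minutes → arrive 13:18 UTC on Apr 21.
Flight 2 in UTC: 19:12 + 5:00 = 00:12 on Apr 21.
+7 hours and 20 minutes → arrive 07:32 UTC on Apr 21.
Flight 2 lands earlier by 5 hours 46 minutes.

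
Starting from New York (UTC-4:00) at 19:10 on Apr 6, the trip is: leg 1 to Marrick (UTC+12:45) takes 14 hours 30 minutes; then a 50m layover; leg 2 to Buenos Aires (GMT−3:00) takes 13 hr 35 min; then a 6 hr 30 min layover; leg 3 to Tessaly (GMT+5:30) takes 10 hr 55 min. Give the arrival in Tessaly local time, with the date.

Convert departure to UTC: 19:10 + 4:00 = 23:10 UTC on Apr 6.
Add 14 hours 30 minutes leg 1 → 13:40 UTC (Apr 7).
Add 50 minutes layover in Marrick → 14:30 UTC.
Add 13 hours and 35 minutes leg 2 → 04:05 UTC (Apr 8).
Add 6 hours and 30 minutes layover in Buenos Aires → 10:35 UTC.
Add 10 hours 55 minutes leg 3 → 21:30 UTC.
Tessaly is UTC+5:30, so local arrival = 21:30 + 5:30 = 03:00 on Apr 9.

03:00 on Apr 9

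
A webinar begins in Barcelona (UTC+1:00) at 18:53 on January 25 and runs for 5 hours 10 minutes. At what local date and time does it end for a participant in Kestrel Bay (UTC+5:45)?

04:48 on January 26

Convert start to UTC: 18:53 − 1:00 = 17:53 UTC on Jan 25.
Add 5 hours 10 minutes duration → 23:03 UTC.
Kestrel Bay is UTC+5:45, so local end time = 23:03 + 5:45 = 04:48 on Jan 26.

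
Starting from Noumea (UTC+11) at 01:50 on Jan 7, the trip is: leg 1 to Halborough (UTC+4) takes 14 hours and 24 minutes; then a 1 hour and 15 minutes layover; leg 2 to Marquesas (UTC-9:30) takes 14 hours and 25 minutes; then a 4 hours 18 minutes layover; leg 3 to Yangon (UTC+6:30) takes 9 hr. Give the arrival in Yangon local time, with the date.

Convert departure to UTC: 01:50 − 11:00 = 14:50 UTC on Jan 6.
Add 14 hours and 24 minutes leg 1 → 05:14 UTC (Jan 7).
Add 1 hour and 15 minutes layover in Halborough → 06:29 UTC.
Add 14 hours and 25 minutes leg 2 → 20:54 UTC.
Add 4 hours 18 minutes layover in Marquesas → 01:12 UTC (Jan 8).
Add 9 hours leg 3 → 10:12 UTC.
Yangon is UTC+6:30, so local arrival = 10:12 + 6:30 = 16:42 on Jan 8.

16:42 on January 8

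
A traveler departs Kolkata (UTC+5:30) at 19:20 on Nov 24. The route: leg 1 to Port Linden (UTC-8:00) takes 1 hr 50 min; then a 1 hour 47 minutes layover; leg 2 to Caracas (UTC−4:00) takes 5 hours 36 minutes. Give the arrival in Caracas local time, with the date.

19:03 on Nov 24

Convert departure to UTC: 19:20 − 5:30 = 13:50 UTC on Nov 24.
Add 1 hour 50 minutes leg 1 → 15:40 UTC.
Add 1 hour 47 minutes layover in Port Linden → 17:27 UTC.
Add 5 hours and 36 minutes leg 2 → 23:03 UTC.
Caracas is UTC−4:00, so local arrival = 23:03 − 4:00 = 19:03 on Nov 24.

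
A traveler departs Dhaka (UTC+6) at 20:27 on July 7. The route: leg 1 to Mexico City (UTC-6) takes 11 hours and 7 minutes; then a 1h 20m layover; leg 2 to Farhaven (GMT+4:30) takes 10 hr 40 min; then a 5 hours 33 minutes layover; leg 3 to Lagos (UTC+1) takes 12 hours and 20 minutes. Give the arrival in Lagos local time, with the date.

Convert departure to UTC: 20:27 − 6:00 = 14:27 UTC on Jul 7.
Add 11 hours 7 minutes leg 1 → 01:34 UTC (Jul 8).
Add 1 hour and 20 minutes layover in Mexico City → 02:54 UTC.
Add 10 hours 40 minutes leg 2 → 13:34 UTC.
Add 5 hours and 33 minutes layover in Farhaven → 19:07 UTC.
Add 12 hours 20 minutes leg 3 → 07:27 UTC (Jul 9).
Lagos is UTC+1:00, so local arrival = 07:27 + 1:00 = 08:27 on Jul 9.

08:27 on July 9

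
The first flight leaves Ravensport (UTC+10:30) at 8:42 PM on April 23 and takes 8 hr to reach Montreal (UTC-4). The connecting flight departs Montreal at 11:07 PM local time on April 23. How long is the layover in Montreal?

Convert departure to UTC: 8:42 PM − 10:30 = 10:12 AM UTC on Apr 23.
Add 8 hours flight time → 6:12 PM UTC.
Montreal is UTC−4:00, so local arrival = 6:12 PM − 4:00 = 2:12 PM on Apr 23.
Layover = 11:07 PM − 2:12 PM = 8 hours 55 minutes.

8 hours 55 minutes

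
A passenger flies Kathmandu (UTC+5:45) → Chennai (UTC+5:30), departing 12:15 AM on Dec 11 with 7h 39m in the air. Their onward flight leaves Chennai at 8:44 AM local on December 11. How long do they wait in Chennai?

1 hour 5 minutes

Convert departure to UTC: 12:15 AM − 5:45 = 6:30 PM UTC on Dec 10.
Add 7 hours and 39 minutes flight time → 2:09 AM UTC (Dec 11).
Chennai is UTC+5:30, so local arrival = 2:09 AM + 5:30 = 7:39 AM on Dec 11.
Layover = 8:44 AM − 7:39 AM = 1 hour 5 minutes.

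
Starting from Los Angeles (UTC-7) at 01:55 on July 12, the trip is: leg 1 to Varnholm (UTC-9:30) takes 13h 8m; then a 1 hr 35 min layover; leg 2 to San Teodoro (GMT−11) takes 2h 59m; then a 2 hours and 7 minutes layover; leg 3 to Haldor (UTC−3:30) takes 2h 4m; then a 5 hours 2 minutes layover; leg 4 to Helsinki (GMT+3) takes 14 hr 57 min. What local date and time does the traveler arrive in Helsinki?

05:47 on Jul 14

Convert departure to UTC: 01:55 + 7:00 = 08:55 UTC on Jul 12.
Add 13 hours 8 minutes leg 1 → 22:03 UTC.
Add 1 hour 35 minutes layover in Varnholm → 23:38 UTC.
Add 2 hours 59 minutes leg 2 → 02:37 UTC (Jul 13).
Add 2 hours 7 minutes layover in San Teodoro → 04:44 UTC.
Add 2 hours 4 minutes leg 3 → 06:48 UTC.
Add 5 hours 2 minutes layover in Haldor → 11:50 UTC.
Add 14 hours and 57 minutes leg 4 → 02:47 UTC (Jul 14).
Helsinki is UTC+3:00, so local arrival = 02:47 + 3:00 = 05:47 on Jul 14.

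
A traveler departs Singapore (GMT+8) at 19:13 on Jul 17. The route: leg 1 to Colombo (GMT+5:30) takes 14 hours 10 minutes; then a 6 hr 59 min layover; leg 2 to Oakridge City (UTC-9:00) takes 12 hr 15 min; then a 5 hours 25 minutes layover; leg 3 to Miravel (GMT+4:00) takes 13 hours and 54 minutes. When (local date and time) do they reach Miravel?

Convert departure to UTC: 19:13 − 8:00 = 11:13 UTC on Jul 17.
Add 14 hours and 10 minutes leg 1 → 01:23 UTC (Jul 18).
Add 6 hours 59 minutes layover in Colombo → 08:22 UTC.
Add 12 hours 15 minutes leg 2 → 20:37 UTC.
Add 5 hours and 25 minutes layover in Oakridge City → 02:02 UTC (Jul 19).
Add 13 hours 54 minutes leg 3 → 15:56 UTC.
Miravel is UTC+4:00, so local arrival = 15:56 + 4:00 = 19:56 on Jul 19.

19:56 on July 19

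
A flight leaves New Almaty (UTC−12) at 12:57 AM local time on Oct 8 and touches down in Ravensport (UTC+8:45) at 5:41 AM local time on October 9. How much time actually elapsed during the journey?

7 hours 59 minutes

Departure in UTC: 12:57 AM + 12:00 = 12:57 PM on Oct 8.
Arrival in UTC: 5:41 AM − 8:45 = 8:56 PM on Oct 8.
Elapsed = 8:56 PM − 12:57 PM = 7 hours 59 minutes.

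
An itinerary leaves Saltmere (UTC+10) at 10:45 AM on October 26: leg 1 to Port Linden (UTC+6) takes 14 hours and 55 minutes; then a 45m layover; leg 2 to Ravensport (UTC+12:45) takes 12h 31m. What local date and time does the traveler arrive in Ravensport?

5:41 PM on October 27

Convert departure to UTC: 10:45 AM − 10:00 = 12:45 AM UTC on Oct 26.
Add 14 hours and 55 minutes leg 1 → 3:40 PM UTC.
Add 45 minutes layover in Port Linden → 4:25 PM UTC.
Add 12 hours and 31 minutes leg 2 → 4:56 AM UTC (Oct 27).
Ravensport is UTC+12:45, so local arrival = 4:56 AM + 12:45 = 5:41 PM on Oct 27.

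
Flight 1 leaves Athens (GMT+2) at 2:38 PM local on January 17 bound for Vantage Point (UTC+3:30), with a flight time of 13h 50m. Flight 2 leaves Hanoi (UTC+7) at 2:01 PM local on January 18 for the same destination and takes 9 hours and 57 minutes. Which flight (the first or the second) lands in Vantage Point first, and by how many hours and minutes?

Flight 1 in UTC: 2:38 PM − 2:00 = 12:38 PM on Jan 17.
+13 hours and 50 minutes → arrive 2:28 AM UTC on Jan 18.
Flight 2 in UTC: 2:01 PM − 7:00 = 7:01 AM on Jan 18.
+9 hours 57 minutes → arrive 4:58 PM UTC on Jan 18.
Flight 1 lands earlier by 14 hours 30 minutes.

the first, by 14 hours 30 minutes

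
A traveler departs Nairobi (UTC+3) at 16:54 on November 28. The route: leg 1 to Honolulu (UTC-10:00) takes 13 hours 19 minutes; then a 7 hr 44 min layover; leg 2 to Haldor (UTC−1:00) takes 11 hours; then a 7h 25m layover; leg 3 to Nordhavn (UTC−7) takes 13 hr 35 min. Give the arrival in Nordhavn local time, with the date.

11:57 on Nov 30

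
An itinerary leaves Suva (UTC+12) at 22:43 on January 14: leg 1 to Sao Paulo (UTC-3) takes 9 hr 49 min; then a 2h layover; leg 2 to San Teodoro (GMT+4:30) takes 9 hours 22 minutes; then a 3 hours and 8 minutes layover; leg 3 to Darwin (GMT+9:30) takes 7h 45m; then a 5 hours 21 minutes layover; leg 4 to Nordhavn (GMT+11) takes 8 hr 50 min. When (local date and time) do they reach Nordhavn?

19:58 on Jan 16

Convert departure to UTC: 22:43 − 12:00 = 10:43 UTC on Jan 14.
Add 9 hours and 49 minutes leg 1 → 20:32 UTC.
Add 2 hours layover in Sao Paulo → 22:32 UTC.
Add 9 hours and 22 minutes leg 2 → 07:54 UTC (Jan 15).
Add 3 hours and 8 minutes layover in San Teodoro → 11:02 UTC.
Add 7 hours 45 minutes leg 3 → 18:47 UTC.
Add 5 hours 21 minutes layover in Darwin → 00:08 UTC (Jan 16).
Add 8 hours 50 minutes leg 4 → 08:58 UTC.
Nordhavn is UTC+11:00, so local arrival = 08:58 + 11:00 = 19:58 on Jan 16.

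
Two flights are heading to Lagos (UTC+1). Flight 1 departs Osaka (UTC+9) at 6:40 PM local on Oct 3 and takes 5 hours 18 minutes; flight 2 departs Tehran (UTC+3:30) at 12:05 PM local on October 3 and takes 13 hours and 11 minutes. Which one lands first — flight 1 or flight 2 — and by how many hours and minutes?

Flight 1 in UTC: 6:40 PM − 9:00 = 9:40 AM on Oct 3.
+5 hours and 18 minutes → arrive 2:58 PM UTC on Oct 3.
Flight 2 in UTC: 12:05 PM − 3:30 = 8:35 AM on Oct 3.
+13 hours and 11 minutes → arrive 9:46 PM UTC on Oct 3.
Flight 1 lands earlier by 6 hours 48 minutes.

the first, by 6 hours 48 minutes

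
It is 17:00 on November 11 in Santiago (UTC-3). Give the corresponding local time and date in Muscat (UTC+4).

00:00 on November 12

In UTC: 17:00 + 3:00 = 20:00 on Nov 11.
Muscat is UTC+4:00: 20:00 + 4:00 = 00:00 on Nov 12.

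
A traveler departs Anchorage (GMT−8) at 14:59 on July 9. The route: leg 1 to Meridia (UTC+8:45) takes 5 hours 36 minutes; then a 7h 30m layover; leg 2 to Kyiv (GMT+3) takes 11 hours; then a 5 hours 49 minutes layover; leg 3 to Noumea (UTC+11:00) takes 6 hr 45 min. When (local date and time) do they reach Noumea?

22:39 on July 11

Convert departure to UTC: 14:59 + 8:00 = 22:59 UTC on Jul 9.
Add 5 hours and 36 minutes leg 1 → 04:35 UTC (Jul 10).
Add 7 hours 30 minutes layover in Meridia → 12:05 UTC.
Add 11 hours leg 2 → 23:05 UTC.
Add 5 hours and 49 minutes layover in Kyiv → 04:54 UTC (Jul 11).
Add 6 hours and 45 minutes leg 3 → 11:39 UTC.
Noumea is UTC+11:00, so local arrival = 11:39 + 11:00 = 22:39 on Jul 11.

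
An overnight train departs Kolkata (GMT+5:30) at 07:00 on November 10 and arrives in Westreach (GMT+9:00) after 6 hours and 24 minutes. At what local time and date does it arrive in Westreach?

16:54 on November 10

Convert departure to UTC: 07:00 − 5:30 = 01:30 UTC on Nov 10.
Add 6 hours 24 minutes travel time → 07:54 UTC.
Westreach is UTC+9:00, so local arrival = 07:54 + 9:00 = 16:54 on Nov 10.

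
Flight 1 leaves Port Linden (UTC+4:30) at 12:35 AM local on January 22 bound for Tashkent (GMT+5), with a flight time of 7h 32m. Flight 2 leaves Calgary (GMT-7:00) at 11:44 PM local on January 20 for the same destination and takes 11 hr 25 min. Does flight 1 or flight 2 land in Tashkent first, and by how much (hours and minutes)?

Flight 1 in UTC: 12:35 AM − 4:30 = 8:05 PM on Jan 21.
+7 hours 32 minutes → arrive 3:37 AM UTC on Jan 22.
Flight 2 in UTC: 11:44 PM + 7:00 = 6:44 AM on Jan 21.
+11 hours 25 minutes → arrive 6:09 PM UTC on Jan 21.
Flight 2 lands earlier by 9 hours 28 minutes.

the second, by 9 hours 28 minutes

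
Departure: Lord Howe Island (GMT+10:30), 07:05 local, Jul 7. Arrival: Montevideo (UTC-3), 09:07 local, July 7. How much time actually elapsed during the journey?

Departure in UTC: 07:05 − 10:30 = 20:35 on Jul 6.
Arrival in UTC: 09:07 + 3:00 = 12:07 on Jul 7.
Elapsed = 12:07 − 20:35 (+1 day) = 15 hours 32 minutes.

15 hours 32 minutes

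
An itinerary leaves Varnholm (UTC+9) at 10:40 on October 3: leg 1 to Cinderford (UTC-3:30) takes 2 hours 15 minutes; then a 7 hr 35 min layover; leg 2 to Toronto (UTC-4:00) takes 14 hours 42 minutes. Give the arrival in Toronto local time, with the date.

Convert departure to UTC: 10:40 − 9:00 = 01:40 UTC on Oct 3.
Add 2 hours 15 minutes leg 1 → 03:55 UTC.
Add 7 hours 35 minutes layover in Cinderford → 11:30 UTC.
Add 14 hours 42 minutes leg 2 → 02:12 UTC (Oct 4).
Toronto is UTC−4:00, so local arrival = 02:12 − 4:00 = 22:12 on Oct 3.

22:12 on October 3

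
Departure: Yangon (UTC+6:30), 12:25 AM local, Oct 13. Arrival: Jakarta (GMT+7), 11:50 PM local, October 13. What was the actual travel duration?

22 hours 55 minutes

Jakarta is 0:30 ahead of Yangon.
Clock-face elapsed time (ignoring zones) is 23 hours 25 minutes.
Actual elapsed = 23 hours 25 minutes − 0:30 = 22 hours 55 minutes.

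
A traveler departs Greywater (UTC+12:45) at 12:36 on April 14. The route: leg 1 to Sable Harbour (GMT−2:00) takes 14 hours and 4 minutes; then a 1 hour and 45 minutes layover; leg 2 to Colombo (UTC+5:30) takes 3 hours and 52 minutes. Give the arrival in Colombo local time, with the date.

01:02 on April 15

Convert departure to UTC: 12:36 − 12:45 = 23:51 UTC on Apr 13.
Add 14 hours 4 minutes leg 1 → 13:55 UTC (Apr 14).
Add 1 hour and 45 minutes layover in Sable Harbour → 15:40 UTC.
Add 3 hours and 52 minutes leg 2 → 19:32 UTC.
Colombo is UTC+5:30, so local arrival = 19:32 + 5:30 = 01:02 on Apr 15.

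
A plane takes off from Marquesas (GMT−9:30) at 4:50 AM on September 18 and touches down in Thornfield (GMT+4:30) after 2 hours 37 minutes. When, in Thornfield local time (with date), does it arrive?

Convert departure to UTC: 4:50 AM + 9:30 = 2:20 PM UTC on Sep 18.
Add 2 hours 37 minutes travel time → 4:57 PM UTC.
Thornfield is UTC+4:30, so local arrival = 4:57 PM + 4:30 = 9:27 PM on Sep 18.

9:27 PM on Sep 18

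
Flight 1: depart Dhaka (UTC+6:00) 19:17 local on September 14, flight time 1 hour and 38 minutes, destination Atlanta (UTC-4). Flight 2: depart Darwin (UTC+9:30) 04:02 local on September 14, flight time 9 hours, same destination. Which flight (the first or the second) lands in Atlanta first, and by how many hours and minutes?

Flight 1 in UTC: 19:17 − 6:00 = 13:17 on Sep 14.
+1 hour 38 minutes → arrive 14:55 UTC on Sep 14.
Flight 2 in UTC: 04:02 − 9:30 = 18:32 on Sep 13.
+9 hours → arrive 03:32 UTC on Sep 14.
Flight 2 lands earlier by 11 hours 23 minutes.

the second, by 11 hours 23 minutes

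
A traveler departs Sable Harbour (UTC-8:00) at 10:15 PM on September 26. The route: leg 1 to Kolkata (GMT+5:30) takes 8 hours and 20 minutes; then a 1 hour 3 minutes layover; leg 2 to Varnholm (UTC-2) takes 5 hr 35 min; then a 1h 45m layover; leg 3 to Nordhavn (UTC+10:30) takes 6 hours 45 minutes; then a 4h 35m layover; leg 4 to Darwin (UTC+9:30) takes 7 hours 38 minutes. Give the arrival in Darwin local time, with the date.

3:26 AM on September 29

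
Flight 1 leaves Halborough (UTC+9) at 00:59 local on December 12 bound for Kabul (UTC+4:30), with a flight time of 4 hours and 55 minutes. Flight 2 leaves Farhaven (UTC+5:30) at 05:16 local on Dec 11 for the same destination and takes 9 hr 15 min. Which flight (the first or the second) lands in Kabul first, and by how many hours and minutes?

the second, by 11 hours 53 minutes

Flight 1 in UTC: 00:59 − 9:00 = 15:59 on Dec 11.
+4 hours 55 minutes → arrive 20:54 UTC on Dec 11.
Flight 2 in UTC: 05:16 − 5:30 = 23:46 on Dec 10.
+9 hours 15 minutes → arrive 09:01 UTC on Dec 11.
Flight 2 lands earlier by 11 hours 53 minutes.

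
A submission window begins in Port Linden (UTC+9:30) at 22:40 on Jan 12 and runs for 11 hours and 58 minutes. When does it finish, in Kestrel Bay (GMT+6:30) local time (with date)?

Convert start to UTC: 22:40 − 9:30 = 13:10 UTC on Jan 12.
Add 11 hours and 58 minutes duration → 01:08 UTC (Jan 13).
Kestrel Bay is UTC+6:30, so local end time = 01:08 + 6:30 = 07:38 on Jan 13.

07:38 on January 13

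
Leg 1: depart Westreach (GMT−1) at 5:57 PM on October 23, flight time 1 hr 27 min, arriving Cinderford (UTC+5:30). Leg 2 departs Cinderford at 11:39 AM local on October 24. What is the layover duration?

Convert departure to UTC: 5:57 PM + 1:00 = 6:57 PM UTC on Oct 23.
Add 1 hour and 27 minutes flight time → 8:24 PM UTC.
Cinderford is UTC+5:30, so local arrival = 8:24 PM + 5:30 = 1:54 AM on Oct 24.
Layover = 11:39 AM − 1:54 AM = 9 hours 45 minutes.

9 hours 45 minutes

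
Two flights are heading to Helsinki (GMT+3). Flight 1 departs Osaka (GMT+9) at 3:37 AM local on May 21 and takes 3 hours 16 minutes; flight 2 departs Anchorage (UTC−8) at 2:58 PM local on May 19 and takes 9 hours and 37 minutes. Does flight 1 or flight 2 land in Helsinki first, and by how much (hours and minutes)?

the second, by 13 hours 18 minutes

Flight 1 in UTC: 3:37 AM − 9:00 = 6:37 PM on May 20.
+3 hours and 16 minutes → arrive 9:53 PM UTC on May 20.
Flight 2 in UTC: 2:58 PM + 8:00 = 10:58 PM on May 19.
+9 hours 37 minutes → arrive 8:35 AM UTC on May 20.
Flight 2 lands earlier by 13 hours 18 minutes.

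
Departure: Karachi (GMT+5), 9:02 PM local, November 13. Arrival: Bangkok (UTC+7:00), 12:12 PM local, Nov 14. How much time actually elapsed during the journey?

13 hours 10 minutes

Departure in UTC: 9:02 PM − 5:00 = 4:02 PM on Nov 13.
Arrival in UTC: 12:12 PM − 7:00 = 5:12 AM on Nov 14.
Elapsed = 5:12 AM − 4:02 PM (+1 day) = 13 hours 10 minutes.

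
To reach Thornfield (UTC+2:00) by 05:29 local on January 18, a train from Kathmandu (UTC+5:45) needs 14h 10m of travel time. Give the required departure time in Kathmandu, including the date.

Target arrival in UTC: 05:29 − 2:00 = 03:29 on Jan 18.
Subtract 14 hours 10 minutes → departure 13:19 UTC on Jan 17.
Kathmandu is UTC+5:45: 13:19 + 5:45 = 19:04 on Jan 17.

19:04 on Jan 17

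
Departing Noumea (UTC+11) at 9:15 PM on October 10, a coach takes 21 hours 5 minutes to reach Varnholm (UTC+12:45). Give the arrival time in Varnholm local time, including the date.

8:05 PM on October 11

Convert departure to UTC: 9:15 PM − 11:00 = 10:15 AM UTC on Oct 10.
Add 21 hours 5 minutes travel time → 7:20 AM UTC (Oct 11).
Varnholm is UTC+12:45, so local arrival = 7:20 AM + 12:45 = 8:05 PM on Oct 11.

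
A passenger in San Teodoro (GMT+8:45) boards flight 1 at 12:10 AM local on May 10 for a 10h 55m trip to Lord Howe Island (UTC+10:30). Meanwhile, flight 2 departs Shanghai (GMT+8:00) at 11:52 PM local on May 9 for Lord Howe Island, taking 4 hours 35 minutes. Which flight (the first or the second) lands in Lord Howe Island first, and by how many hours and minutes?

the second, by 5 hours 53 minutes

Flight 1 in UTC: 12:10 AM − 8:45 = 3:25 PM on May 9.
+10 hours 55 minutes → arrive 2:20 AM UTC on May 10.
Flight 2 in UTC: 11:52 PM − 8:00 = 3:52 PM on May 9.
+4 hours and 35 minutes → arrive 8:27 PM UTC on May 9.
Flight 2 lands earlier by 5 hours 53 minutes.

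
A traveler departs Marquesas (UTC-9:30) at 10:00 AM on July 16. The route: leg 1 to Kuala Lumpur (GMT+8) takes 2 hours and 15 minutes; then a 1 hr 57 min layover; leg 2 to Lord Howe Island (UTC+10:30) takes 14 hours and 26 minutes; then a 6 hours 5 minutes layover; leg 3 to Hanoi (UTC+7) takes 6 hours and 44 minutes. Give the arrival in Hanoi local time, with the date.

9:57 AM on July 18

Convert departure to UTC: 10:00 AM + 9:30 = 7:30 PM UTC on Jul 16.
Add 2 hours and 15 minutes leg 1 → 9:45 PM UTC.
Add 1 hour 57 minutes layover in Kuala Lumpur → 11:42 PM UTC.
Add 14 hours and 26 minutes leg 2 → 2:08 PM UTC (Jul 17).
Add 6 hours and 5 minutes layover in Lord Howe Island → 8:13 PM UTC.
Add 6 hours and 44 minutes leg 3 → 2:57 AM UTC (Jul 18).
Hanoi is UTC+7:00, so local arrival = 2:57 AM + 7:00 = 9:57 AM on Jul 18.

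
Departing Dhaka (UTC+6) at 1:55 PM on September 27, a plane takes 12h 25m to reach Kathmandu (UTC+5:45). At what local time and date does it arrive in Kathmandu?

2:05 AM on September 28

Convert departure to UTC: 1:55 PM − 6:00 = 7:55 AM UTC on Sep 27.
Add 12 hours 25 minutes travel time → 8:20 PM UTC.
Kathmandu is UTC+5:45, so local arrival = 8:20 PM + 5:45 = 2:05 AM on Sep 28.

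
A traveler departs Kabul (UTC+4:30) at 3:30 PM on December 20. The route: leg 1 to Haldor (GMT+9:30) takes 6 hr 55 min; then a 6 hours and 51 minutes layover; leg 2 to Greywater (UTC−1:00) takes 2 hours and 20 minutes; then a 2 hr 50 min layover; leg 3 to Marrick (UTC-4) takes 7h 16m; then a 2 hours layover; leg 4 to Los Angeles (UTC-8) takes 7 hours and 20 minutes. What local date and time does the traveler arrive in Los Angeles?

2:32 PM on December 21

Convert departure to UTC: 3:30 PM − 4:30 = 11:00 AM UTC on Dec 20.
Add 6 hours and 55 minutes leg 1 → 5:55 PM UTC.
Add 6 hours and 51 minutes layover in Haldor → 12:46 AM UTC (Dec 21).
Add 2 hours 20 minutes leg 2 → 3:06 AM UTC.
Add 2 hours and 50 minutes layover in Greywater → 5:56 AM UTC.
Add 7 hours and 16 minutes leg 3 → 1:12 PM UTC.
Add 2 hours layover in Marrick → 3:12 PM UTC.
Add 7 hours and 20 minutes leg 4 → 10:32 PM UTC.
Los Angeles is UTC−8:00, so local arrival = 10:32 PM − 8:00 = 2:32 PM on Dec 21.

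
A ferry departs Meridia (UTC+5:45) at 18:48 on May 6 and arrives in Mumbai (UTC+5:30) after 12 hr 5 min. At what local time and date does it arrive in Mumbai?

Convert departure to UTC: 18:48 − 5:45 = 13:03 UTC on May 6.
Add 12 hours and 5 minutes travel time → 01:08 UTC (May 7).
Mumbai is UTC+5:30, so local arrival = 01:08 + 5:30 = 06:38 on May 7.

06:38 on May 7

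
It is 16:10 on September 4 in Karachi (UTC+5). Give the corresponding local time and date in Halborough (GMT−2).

09:10 on Sep 4

Halborough is 7:00 behind Karachi.
Shift by the zone difference: 16:10 − 7:00 = 09:10 on Sep 4 in Halborough.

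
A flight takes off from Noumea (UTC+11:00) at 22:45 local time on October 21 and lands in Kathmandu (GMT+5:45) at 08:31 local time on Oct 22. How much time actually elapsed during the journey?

15 hours 1 minute

Kathmandu is 5:15 behind Noumea.
Clock-face elapsed time (ignoring zones) is 9 hours 46 minutes.
Actual elapsed = 9 hours 46 minutes + 5:15 = 15 hours 1 minute.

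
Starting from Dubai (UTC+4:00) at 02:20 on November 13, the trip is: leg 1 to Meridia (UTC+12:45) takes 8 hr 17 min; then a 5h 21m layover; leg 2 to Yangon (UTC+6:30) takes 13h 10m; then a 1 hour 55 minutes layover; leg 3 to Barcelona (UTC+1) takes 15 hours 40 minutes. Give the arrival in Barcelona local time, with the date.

Convert departure to UTC: 02:20 − 4:00 = 22:20 UTC on Nov 12.
Add 8 hours 17 minutes leg 1 → 06:37 UTC (Nov 13).
Add 5 hours and 21 minutes layover in Meridia → 11:58 UTC.
Add 13 hours and 10 minutes leg 2 → 01:08 UTC (Nov 14).
Add 1 hour and 55 minutes layover in Yangon → 03:03 UTC.
Add 15 hours 40 minutes leg 3 → 18:43 UTC.
Barcelona is UTC+1:00, so local arrival = 18:43 + 1:00 = 19:43 on Nov 14.

19:43 on Nov 14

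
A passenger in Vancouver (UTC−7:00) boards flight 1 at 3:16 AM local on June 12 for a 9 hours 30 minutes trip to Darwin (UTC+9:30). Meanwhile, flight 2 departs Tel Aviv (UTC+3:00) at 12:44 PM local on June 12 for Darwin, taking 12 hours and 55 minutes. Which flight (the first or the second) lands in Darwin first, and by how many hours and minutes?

the first, by 2 hours 53 minutes

Flight 1 in UTC: 3:16 AM + 7:00 = 10:16 AM on Jun 12.
+9 hours 30 minutes → arrive 7:46 PM UTC on Jun 12.
Flight 2 in UTC: 12:44 PM − 3:00 = 9:44 AM on Jun 12.
+12 hours and 55 minutes → arrive 10:39 PM UTC on Jun 12.
Flight 1 lands earlier by 2 hours 53 minutes.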